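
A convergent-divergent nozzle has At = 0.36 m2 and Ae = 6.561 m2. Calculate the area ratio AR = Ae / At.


AR = 6.561 / 0.36 = 18.2

18.2


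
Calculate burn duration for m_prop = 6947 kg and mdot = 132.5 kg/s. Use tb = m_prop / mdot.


tb = 6947 / 132.5 = 52.4 s

52.4 s


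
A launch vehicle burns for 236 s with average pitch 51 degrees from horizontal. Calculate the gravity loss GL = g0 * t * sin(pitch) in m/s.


GL = 9.81 * 236 * sin(51 deg) = 1799 m/s

1799 m/s


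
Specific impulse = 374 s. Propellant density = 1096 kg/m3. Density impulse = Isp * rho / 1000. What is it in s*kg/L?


rho*Isp = 374 * 1096 / 1000 = 410 s*kg/L

410 s*kg/L


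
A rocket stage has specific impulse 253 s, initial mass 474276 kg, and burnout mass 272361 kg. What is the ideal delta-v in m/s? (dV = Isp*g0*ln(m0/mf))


Ve = 253 * 9.81 = 2481.93 m/s
dV = 2481.93 * ln(474276/272361) = 1377 m/s

1377 m/s


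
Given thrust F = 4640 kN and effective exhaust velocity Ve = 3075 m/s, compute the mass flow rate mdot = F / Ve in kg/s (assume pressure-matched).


mdot = F / Ve = 4640000 / 3075 = 1508.9 kg/s

1508.9 kg/s


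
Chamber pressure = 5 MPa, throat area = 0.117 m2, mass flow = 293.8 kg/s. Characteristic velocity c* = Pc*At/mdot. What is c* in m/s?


c* = 5e6 * 0.117 / 293.8 = 1991 m/s

1991 m/s


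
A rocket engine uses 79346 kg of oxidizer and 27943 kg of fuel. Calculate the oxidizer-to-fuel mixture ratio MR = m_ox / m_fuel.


MR = 79346 / 27943 = 2.84

2.84


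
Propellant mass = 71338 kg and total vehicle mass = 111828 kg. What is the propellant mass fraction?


PMF = 71338 / 111828 = 0.638

0.638


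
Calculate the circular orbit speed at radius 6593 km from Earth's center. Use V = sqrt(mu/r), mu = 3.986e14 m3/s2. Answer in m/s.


V = sqrt(3.986e14 / 6593000) = 7775 m/s

7775 m/s


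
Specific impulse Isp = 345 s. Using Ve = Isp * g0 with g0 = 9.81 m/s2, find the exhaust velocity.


Ve = Isp * g0 = 345 * 9.81 = 3384.5 m/s

3384.5 m/s


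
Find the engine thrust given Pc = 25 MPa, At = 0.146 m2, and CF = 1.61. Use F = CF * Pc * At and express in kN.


F = 1.61 * 25e6 * 0.146 = 5.8765e+06 N = 5876.5 kN

5876.5 kN


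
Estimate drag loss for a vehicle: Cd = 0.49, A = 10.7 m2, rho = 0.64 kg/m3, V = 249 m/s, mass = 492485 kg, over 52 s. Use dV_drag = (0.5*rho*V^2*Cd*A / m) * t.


D = 0.5 * 0.64 * 249^2 * 0.49 * 10.7 = 104022.8 N
a = 104022.8 / 492485 = 0.2112 m/s2
dV = 0.2112 * 52 = 11.0 m/s

11.0 m/s


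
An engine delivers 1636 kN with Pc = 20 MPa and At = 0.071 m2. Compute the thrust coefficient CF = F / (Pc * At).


CF = 1636000 / (20e6 * 0.071) = 1.15

1.15


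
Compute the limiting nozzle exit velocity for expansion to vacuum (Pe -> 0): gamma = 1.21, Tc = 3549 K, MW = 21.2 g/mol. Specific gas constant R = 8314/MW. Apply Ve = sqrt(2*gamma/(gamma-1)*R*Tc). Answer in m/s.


R = 8314 / 21.2 = 392.17 J/(kg.K)
Ve = sqrt(2 * 1.21 / (1.21 - 1) * 392.17 * 3549) = 4005 m/s

4005 m/s


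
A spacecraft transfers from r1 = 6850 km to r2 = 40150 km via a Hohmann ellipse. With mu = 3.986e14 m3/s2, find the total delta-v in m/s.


V1 = sqrt(mu/r1) = 7628.22 m/s
dV1 = V1*(sqrt(2*r2/(r1+r2)) - 1) = 2342.63 m/s
V2 = sqrt(mu/r2) = 3150.84 m/s
dV2 = V2*(1 - sqrt(2*r1/(r1+r2))) = 1449.71 m/s
Total dV = 3792 m/s

3792 m/s


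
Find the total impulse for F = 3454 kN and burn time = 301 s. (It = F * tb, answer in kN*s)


It = 3454 * 301 = 1039654 kN*s

1039654 kN*s


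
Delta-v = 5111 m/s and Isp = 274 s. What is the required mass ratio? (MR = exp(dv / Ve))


Ve = 274 * 9.81 = 2687.94 m/s
MR = exp(5111 / 2687.94) = 6.696

6.696


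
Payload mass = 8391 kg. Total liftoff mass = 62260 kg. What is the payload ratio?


PR = 8391 / 62260 = 0.1348

0.1348


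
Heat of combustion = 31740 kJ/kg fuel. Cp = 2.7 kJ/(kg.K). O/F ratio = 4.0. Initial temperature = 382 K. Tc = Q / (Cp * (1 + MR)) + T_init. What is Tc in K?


Tc = 31740 / (2.7 * (1 + 4.0)) + 382 = 2733 K

2733 K


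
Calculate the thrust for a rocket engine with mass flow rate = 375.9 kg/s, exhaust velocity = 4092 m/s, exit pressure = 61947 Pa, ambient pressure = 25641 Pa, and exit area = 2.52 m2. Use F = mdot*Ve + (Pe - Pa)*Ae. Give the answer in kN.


F = 375.9 * 4092 + (61947 - 25641) * 2.52 = 1.6297e+06 N = 1629.7 kN

1629.7 kN


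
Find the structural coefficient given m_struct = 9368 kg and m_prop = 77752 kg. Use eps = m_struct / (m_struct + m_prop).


eps = 9368 / (9368 + 77752) = 0.1075

0.1075


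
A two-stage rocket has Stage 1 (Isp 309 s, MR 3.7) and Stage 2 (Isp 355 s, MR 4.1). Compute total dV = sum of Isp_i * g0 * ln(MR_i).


dV1 = 309 * 9.81 * ln(3.7) = 3965.9 m/s
dV2 = 355 * 9.81 * ln(4.1) = 4913.8 m/s
Total dV = 3965.9 + 4913.8 = 8879.7 m/s ~ 8880 m/s

8880 m/s


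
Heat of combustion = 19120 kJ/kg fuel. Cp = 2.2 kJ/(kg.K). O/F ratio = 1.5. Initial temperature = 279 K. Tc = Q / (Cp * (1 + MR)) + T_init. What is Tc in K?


Tc = 19120 / (2.2 * (1 + 1.5)) + 279 = 3755 K

3755 K


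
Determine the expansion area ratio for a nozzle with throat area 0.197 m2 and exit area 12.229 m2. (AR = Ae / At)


AR = 12.229 / 0.197 = 62.1

62.1


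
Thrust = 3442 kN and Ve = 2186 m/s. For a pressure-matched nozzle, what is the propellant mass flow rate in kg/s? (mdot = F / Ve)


mdot = F / Ve = 3442000 / 2186 = 1574.6 kg/s

1574.6 kg/s


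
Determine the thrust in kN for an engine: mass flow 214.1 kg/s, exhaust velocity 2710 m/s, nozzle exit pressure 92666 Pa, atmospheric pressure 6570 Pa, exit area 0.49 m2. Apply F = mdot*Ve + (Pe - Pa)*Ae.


F = 214.1 * 2710 + (92666 - 6570) * 0.49 = 622398.0 N = 622.4 kN

622.4 kN


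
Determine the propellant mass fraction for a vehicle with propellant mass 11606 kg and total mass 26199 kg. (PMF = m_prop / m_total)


PMF = 11606 / 26199 = 0.443

0.443


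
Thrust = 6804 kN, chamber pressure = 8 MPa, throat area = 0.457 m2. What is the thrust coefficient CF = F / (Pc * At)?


CF = 6804000 / (8e6 * 0.457) = 1.86

1.86


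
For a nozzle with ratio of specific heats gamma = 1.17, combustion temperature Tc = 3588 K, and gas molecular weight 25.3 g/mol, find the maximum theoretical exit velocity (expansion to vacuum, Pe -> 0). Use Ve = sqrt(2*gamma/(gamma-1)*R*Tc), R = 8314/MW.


R = 8314 / 25.3 = 328.62 J/(kg.K)
Ve = sqrt(2 * 1.17 / (1.17 - 1) * 328.62 * 3588) = 4029 m/s

4029 m/s


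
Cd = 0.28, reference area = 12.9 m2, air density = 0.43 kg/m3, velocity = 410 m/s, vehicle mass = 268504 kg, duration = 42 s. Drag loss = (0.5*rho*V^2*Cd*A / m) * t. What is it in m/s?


D = 0.5 * 0.43 * 410^2 * 0.28 * 12.9 = 130543.1 N
a = 130543.1 / 268504 = 0.4862 m/s2
dV = 0.4862 * 42 = 20.4 m/s

20.4 m/s


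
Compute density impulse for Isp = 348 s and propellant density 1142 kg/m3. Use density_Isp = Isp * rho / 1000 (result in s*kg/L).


rho*Isp = 348 * 1142 / 1000 = 397 s*kg/L

397 s*kg/L


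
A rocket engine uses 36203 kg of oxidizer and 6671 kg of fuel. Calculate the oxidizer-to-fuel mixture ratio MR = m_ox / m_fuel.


MR = 36203 / 6671 = 5.43

5.43


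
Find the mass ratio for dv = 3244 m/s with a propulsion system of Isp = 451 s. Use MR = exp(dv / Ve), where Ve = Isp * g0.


Ve = 451 * 9.81 = 4424.31 m/s
MR = exp(3244 / 4424.31) = 2.082

2.082


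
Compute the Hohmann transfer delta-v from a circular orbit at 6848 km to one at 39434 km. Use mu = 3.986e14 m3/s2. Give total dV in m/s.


V1 = sqrt(mu/r1) = 7629.34 m/s
dV1 = V1*(sqrt(2*r2/(r1+r2)) - 1) = 2330.02 m/s
V2 = sqrt(mu/r2) = 3179.31 m/s
dV2 = V2*(1 - sqrt(2*r1/(r1+r2))) = 1449.8 m/s
Total dV = 3780 m/s

3780 m/s


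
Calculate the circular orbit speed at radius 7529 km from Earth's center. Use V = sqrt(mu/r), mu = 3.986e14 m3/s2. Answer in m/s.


V = sqrt(3.986e14 / 7529000) = 7276 m/s

7276 m/s


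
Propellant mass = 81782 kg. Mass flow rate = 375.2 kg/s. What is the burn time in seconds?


tb = 81782 / 375.2 = 218.0 s

218.0 s


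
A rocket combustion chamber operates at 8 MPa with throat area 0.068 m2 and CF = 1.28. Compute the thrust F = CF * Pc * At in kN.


F = 1.28 * 8e6 * 0.068 = 696320.0 N = 696.3 kN

696.3 kN


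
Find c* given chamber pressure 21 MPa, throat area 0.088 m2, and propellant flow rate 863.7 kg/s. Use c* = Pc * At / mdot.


c* = 21e6 * 0.088 / 863.7 = 2140 m/s

2140 m/s


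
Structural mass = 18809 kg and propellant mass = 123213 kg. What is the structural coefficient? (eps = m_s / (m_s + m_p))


eps = 18809 / (18809 + 123213) = 0.1324

0.1324


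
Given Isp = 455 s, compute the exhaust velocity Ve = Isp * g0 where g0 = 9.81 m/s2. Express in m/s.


Ve = Isp * g0 = 455 * 9.81 = 4463.6 m/s

4463.6 m/s


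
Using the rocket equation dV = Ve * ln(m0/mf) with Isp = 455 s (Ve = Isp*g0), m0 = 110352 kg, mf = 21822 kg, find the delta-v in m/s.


Ve = 455 * 9.81 = 4463.55 m/s
dV = 4463.55 * ln(110352/21822) = 7234 m/s

7234 m/s


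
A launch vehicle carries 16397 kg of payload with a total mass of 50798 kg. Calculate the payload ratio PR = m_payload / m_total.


PR = 16397 / 50798 = 0.3228

0.3228


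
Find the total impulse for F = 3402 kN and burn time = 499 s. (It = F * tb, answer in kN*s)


It = 3402 * 499 = 1697598 kN*s

1697598 kN*s


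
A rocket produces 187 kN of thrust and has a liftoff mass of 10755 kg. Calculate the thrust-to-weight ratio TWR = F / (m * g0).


TWR = 187000 / (10755 * 9.81) = 1.77

1.77


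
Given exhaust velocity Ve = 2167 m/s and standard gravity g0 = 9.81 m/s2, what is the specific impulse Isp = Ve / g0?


Isp = Ve / g0 = 2167 / 9.81 = 220.9 s

220.9 s


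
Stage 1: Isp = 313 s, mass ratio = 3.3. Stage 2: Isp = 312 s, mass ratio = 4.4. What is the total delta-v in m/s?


dV1 = 313 * 9.81 * ln(3.3) = 3666.0 m/s
dV2 = 312 * 9.81 * ln(4.4) = 4534.8 m/s
Total dV = 3666.0 + 4534.8 = 8200.8 m/s ~ 8201 m/s

8201 m/s


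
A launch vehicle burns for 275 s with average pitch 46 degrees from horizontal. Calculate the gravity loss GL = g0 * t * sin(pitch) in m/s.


GL = 9.81 * 275 * sin(46 deg) = 1941 m/s

1941 m/s


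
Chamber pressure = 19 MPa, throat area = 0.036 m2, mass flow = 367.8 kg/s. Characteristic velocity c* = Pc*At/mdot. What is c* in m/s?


c* = 19e6 * 0.036 / 367.8 = 1860 m/s

1860 m/s


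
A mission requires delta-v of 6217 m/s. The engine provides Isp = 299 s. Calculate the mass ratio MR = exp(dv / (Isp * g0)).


Ve = 299 * 9.81 = 2933.19 m/s
MR = exp(6217 / 2933.19) = 8.327

8.327


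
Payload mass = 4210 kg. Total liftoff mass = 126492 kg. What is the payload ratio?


PR = 4210 / 126492 = 0.0333

0.0333


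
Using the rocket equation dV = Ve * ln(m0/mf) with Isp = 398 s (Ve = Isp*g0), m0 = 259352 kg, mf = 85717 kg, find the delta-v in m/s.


Ve = 398 * 9.81 = 3904.38 m/s
dV = 3904.38 * ln(259352/85717) = 4323 m/s

4323 m/s


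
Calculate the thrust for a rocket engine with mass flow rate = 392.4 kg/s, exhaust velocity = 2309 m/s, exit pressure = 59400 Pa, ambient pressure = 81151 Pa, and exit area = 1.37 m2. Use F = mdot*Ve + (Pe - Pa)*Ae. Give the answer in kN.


F = 392.4 * 2309 + (59400 - 81151) * 1.37 = 876253.0 N = 876.3 kN

876.3 kN


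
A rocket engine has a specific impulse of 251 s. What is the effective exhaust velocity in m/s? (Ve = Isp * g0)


Ve = Isp * g0 = 251 * 9.81 = 2462.3 m/s

2462.3 m/s


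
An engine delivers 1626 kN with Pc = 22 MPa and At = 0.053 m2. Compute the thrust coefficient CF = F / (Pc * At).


CF = 1626000 / (22e6 * 0.053) = 1.39

1.39


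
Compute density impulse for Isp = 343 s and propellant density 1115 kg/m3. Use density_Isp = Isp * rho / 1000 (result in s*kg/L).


rho*Isp = 343 * 1115 / 1000 = 382 s*kg/L

382 s*kg/L


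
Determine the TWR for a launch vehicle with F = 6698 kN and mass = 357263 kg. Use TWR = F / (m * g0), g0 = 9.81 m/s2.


TWR = 6698000 / (357263 * 9.81) = 1.91

1.91


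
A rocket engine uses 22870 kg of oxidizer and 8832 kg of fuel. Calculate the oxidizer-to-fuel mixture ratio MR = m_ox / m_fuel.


MR = 22870 / 8832 = 2.59

2.59


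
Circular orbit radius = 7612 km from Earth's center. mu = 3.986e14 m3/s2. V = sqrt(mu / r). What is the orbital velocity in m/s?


V = sqrt(3.986e14 / 7612000) = 7236 m/s

7236 m/s


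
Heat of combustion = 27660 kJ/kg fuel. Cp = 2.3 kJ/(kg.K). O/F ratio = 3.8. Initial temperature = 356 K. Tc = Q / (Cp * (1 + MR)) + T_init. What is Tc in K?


Tc = 27660 / (2.3 * (1 + 3.8)) + 356 = 2861 K

2861 K


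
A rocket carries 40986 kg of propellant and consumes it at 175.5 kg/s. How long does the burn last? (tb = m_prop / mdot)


tb = 40986 / 175.5 = 233.5 s

233.5 s


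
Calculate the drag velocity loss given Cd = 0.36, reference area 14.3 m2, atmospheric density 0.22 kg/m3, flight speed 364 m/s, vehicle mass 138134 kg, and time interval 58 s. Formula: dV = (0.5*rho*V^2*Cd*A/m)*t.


D = 0.5 * 0.22 * 364^2 * 0.36 * 14.3 = 75029.83 N
a = 75029.83 / 138134 = 0.5432 m/s2
dV = 0.5432 * 58 = 31.5 m/s

31.5 m/s


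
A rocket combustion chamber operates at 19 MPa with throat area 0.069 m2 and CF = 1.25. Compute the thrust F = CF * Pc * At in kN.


F = 1.25 * 19e6 * 0.069 = 1.6388e+06 N = 1638.8 kN

1638.8 kN


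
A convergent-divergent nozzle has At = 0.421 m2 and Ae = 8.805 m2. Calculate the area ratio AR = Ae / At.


AR = 8.805 / 0.421 = 20.9

20.9


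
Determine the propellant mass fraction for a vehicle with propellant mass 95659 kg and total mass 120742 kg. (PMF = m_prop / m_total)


PMF = 95659 / 120742 = 0.792

0.792


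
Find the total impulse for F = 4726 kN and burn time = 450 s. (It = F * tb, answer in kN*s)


It = 4726 * 450 = 2126700 kN*s

2126700 kN*s


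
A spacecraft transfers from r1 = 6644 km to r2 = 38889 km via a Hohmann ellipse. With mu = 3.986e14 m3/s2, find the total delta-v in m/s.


V1 = sqrt(mu/r1) = 7745.58 m/s
dV1 = V1*(sqrt(2*r2/(r1+r2)) - 1) = 2377.65 m/s
V2 = sqrt(mu/r2) = 3201.51 m/s
dV2 = V2*(1 - sqrt(2*r1/(r1+r2))) = 1472.01 m/s
Total dV = 3850 m/s

3850 m/s


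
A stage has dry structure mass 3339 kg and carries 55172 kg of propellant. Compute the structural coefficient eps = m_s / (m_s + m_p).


eps = 3339 / (3339 + 55172) = 0.0571

0.0571


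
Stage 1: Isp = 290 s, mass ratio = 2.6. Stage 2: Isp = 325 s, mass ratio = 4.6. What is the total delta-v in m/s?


dV1 = 290 * 9.81 * ln(2.6) = 2718.3 m/s
dV2 = 325 * 9.81 * ln(4.6) = 4865.4 m/s
Total dV = 2718.3 + 4865.4 = 7583.7 m/s ~ 7584 m/s

7584 m/s


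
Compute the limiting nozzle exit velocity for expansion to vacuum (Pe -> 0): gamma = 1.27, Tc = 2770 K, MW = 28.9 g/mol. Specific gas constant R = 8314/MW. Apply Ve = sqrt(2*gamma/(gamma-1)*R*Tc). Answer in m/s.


R = 8314 / 28.9 = 287.68 J/(kg.K)
Ve = sqrt(2 * 1.27 / (1.27 - 1) * 287.68 * 2770) = 2738 m/s

2738 m/s


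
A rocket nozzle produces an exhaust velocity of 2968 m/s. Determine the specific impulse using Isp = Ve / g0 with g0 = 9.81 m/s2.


Isp = Ve / g0 = 2968 / 9.81 = 302.5 s

302.5 s


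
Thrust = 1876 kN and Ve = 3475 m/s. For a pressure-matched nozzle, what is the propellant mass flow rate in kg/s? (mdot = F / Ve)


mdot = F / Ve = 1876000 / 3475 = 539.9 kg/s

539.9 kg/s


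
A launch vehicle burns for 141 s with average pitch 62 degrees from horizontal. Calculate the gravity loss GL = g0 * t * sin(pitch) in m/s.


GL = 9.81 * 141 * sin(62 deg) = 1221 m/s

1221 m/s


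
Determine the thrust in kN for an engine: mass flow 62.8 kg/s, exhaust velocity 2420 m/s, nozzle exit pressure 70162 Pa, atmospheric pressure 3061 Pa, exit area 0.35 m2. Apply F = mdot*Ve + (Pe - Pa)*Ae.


F = 62.8 * 2420 + (70162 - 3061) * 0.35 = 175461.0 N = 175.5 kN

175.5 kN


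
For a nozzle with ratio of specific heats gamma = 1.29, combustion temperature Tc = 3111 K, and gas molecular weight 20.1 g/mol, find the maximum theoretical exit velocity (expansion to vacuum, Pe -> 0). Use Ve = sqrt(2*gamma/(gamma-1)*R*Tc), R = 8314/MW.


R = 8314 / 20.1 = 413.63 J/(kg.K)
Ve = sqrt(2 * 1.29 / (1.29 - 1) * 413.63 * 3111) = 3384 m/s

3384 m/s


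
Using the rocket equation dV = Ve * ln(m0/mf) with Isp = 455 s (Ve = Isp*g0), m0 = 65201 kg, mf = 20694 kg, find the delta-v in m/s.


Ve = 455 * 9.81 = 4463.55 m/s
dV = 4463.55 * ln(65201/20694) = 5123 m/s

5123 m/s


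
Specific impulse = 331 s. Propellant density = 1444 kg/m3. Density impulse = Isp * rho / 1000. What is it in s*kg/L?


rho*Isp = 331 * 1444 / 1000 = 478 s*kg/L

478 s*kg/L


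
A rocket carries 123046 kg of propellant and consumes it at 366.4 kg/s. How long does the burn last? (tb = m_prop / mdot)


tb = 123046 / 366.4 = 335.8 s

335.8 s


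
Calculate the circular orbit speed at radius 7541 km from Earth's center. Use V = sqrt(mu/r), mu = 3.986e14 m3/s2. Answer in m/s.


V = sqrt(3.986e14 / 7541000) = 7270 m/s

7270 m/s


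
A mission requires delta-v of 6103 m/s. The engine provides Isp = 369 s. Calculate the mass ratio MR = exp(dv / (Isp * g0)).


Ve = 369 * 9.81 = 3619.89 m/s
MR = exp(6103 / 3619.89) = 5.398

5.398


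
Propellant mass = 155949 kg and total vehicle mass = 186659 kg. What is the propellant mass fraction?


PMF = 155949 / 186659 = 0.835

0.835


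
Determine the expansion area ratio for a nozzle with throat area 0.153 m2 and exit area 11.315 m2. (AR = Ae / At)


AR = 11.315 / 0.153 = 74.0

74.0


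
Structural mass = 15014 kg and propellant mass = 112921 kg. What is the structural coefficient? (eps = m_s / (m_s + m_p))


eps = 15014 / (15014 + 112921) = 0.1174

0.1174


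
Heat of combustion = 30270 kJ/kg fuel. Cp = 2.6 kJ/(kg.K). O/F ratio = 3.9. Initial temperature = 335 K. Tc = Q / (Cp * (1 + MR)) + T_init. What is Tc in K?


Tc = 30270 / (2.6 * (1 + 3.9)) + 335 = 2711 K

2711 K


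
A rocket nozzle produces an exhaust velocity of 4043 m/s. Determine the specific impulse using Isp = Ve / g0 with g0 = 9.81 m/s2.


Isp = Ve / g0 = 4043 / 9.81 = 412.1 s

412.1 s


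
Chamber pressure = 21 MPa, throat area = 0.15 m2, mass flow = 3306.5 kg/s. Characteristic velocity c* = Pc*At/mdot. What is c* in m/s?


c* = 21e6 * 0.15 / 3306.5 = 953 m/s

953 m/s


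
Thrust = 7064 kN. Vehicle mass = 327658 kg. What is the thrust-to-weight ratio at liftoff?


TWR = 7064000 / (327658 * 9.81) = 2.2

2.2


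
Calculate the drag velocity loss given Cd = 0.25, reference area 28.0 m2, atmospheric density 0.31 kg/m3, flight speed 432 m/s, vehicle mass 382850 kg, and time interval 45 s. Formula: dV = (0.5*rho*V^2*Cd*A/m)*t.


D = 0.5 * 0.31 * 432^2 * 0.25 * 28.0 = 202487.04 N
a = 202487.04 / 382850 = 0.5289 m/s2
dV = 0.5289 * 45 = 23.8 m/s

23.8 m/s


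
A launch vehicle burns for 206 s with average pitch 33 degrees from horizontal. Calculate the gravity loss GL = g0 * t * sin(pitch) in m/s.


GL = 9.81 * 206 * sin(33 deg) = 1101 m/s

1101 m/s


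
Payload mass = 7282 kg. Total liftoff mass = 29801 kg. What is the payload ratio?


PR = 7282 / 29801 = 0.2444

0.2444


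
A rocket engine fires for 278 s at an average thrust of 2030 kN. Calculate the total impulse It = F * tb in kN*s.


It = 2030 * 278 = 564340 kN*s

564340 kN*s


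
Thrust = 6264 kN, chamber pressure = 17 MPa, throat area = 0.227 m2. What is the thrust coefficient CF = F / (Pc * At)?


CF = 6264000 / (17e6 * 0.227) = 1.62

1.62


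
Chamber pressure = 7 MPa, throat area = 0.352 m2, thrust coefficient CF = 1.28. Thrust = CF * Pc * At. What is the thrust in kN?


F = 1.28 * 7e6 * 0.352 = 3.1539e+06 N = 3153.9 kN

3153.9 kN


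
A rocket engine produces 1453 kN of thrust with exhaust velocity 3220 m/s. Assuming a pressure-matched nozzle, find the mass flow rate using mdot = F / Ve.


mdot = F / Ve = 1453000 / 3220 = 451.2 kg/s

451.2 kg/s


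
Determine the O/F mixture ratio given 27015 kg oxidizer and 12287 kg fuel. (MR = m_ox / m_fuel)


MR = 27015 / 12287 = 2.2

2.2


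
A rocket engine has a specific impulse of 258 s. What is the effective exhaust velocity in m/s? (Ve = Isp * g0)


Ve = Isp * g0 = 258 * 9.81 = 2531.0 m/s

2531.0 m/s


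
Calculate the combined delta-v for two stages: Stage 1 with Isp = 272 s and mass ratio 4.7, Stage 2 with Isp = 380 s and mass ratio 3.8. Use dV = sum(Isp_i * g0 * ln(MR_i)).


dV1 = 272 * 9.81 * ln(4.7) = 4129.4 m/s
dV2 = 380 * 9.81 * ln(3.8) = 4976.6 m/s
Total dV = 4129.4 + 4976.6 = 9106.0 m/s ~ 9106 m/s

9106 m/s


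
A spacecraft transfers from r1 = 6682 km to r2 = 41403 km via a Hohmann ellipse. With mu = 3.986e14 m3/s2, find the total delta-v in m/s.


V1 = sqrt(mu/r1) = 7723.52 m/s
dV1 = V1*(sqrt(2*r2/(r1+r2)) - 1) = 2411.89 m/s
V2 = sqrt(mu/r2) = 3102.79 m/s
dV2 = V2*(1 - sqrt(2*r1/(r1+r2))) = 1467.05 m/s
Total dV = 3879 m/s

3879 m/s


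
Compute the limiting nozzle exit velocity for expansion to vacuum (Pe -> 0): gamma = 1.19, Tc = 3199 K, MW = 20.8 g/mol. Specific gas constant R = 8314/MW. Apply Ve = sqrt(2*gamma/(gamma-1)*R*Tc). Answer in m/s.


R = 8314 / 20.8 = 399.71 J/(kg.K)
Ve = sqrt(2 * 1.19 / (1.19 - 1) * 399.71 * 3199) = 4002 m/s

4002 m/s


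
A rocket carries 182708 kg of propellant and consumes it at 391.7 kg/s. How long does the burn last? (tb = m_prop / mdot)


tb = 182708 / 391.7 = 466.4 s

466.4 s


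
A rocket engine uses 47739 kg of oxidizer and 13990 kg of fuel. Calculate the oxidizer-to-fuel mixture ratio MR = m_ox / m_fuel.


MR = 47739 / 13990 = 3.41

3.41


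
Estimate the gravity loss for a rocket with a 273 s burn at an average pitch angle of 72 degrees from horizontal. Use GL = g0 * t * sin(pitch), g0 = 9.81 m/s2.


GL = 9.81 * 273 * sin(72 deg) = 2547 m/s

2547 m/s


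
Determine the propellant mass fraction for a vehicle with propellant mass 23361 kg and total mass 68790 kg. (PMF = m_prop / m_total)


PMF = 23361 / 68790 = 0.34

0.34


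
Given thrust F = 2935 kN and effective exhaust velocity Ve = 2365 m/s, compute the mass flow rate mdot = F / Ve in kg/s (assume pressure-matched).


mdot = F / Ve = 2935000 / 2365 = 1241.0 kg/s

1241.0 kg/s


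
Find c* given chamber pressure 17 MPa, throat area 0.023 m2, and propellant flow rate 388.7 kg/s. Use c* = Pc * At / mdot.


c* = 17e6 * 0.023 / 388.7 = 1006 m/s

1006 m/s


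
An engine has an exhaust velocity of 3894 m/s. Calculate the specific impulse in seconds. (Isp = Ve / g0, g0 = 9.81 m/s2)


Isp = Ve / g0 = 3894 / 9.81 = 396.9 s

396.9 s


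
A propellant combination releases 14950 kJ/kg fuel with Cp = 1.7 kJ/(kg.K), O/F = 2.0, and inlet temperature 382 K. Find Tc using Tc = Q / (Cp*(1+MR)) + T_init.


Tc = 14950 / (1.7 * (1 + 2.0)) + 382 = 3313 K

3313 K


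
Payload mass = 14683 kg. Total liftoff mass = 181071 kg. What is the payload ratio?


PR = 14683 / 181071 = 0.0811

0.0811


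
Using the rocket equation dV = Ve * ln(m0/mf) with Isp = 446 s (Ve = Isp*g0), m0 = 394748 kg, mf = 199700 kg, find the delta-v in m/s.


Ve = 446 * 9.81 = 4375.26 m/s
dV = 4375.26 * ln(394748/199700) = 2981 m/s

2981 m/s


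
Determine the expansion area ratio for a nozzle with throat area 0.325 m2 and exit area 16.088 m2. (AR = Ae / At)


AR = 16.088 / 0.325 = 49.5

49.5


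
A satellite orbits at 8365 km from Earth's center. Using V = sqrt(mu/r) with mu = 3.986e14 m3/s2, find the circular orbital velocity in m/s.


V = sqrt(3.986e14 / 8365000) = 6903 m/s

6903 m/s


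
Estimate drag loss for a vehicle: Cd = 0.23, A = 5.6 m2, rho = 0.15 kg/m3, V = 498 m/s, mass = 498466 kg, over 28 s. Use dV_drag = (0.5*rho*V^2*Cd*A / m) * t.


D = 0.5 * 0.15 * 498^2 * 0.23 * 5.6 = 23957.19 N
a = 23957.19 / 498466 = 0.0481 m/s2
dV = 0.0481 * 28 = 1.3 m/s

1.3 m/s


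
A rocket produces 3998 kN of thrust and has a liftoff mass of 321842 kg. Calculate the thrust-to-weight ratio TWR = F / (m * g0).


TWR = 3998000 / (321842 * 9.81) = 1.27

1.27


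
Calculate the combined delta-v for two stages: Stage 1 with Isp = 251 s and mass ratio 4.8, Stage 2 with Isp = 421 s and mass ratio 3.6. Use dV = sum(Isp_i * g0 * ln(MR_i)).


dV1 = 251 * 9.81 * ln(4.8) = 3862.4 m/s
dV2 = 421 * 9.81 * ln(3.6) = 5290.3 m/s
Total dV = 3862.4 + 5290.3 = 9152.7 m/s ~ 9153 m/s

9153 m/s


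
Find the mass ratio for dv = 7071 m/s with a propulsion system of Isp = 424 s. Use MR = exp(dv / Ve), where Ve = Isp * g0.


Ve = 424 * 9.81 = 4159.44 m/s
MR = exp(7071 / 4159.44) = 5.474

5.474


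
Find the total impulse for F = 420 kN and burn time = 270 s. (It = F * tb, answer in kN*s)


It = 420 * 270 = 113400 kN*s

113400 kN*s


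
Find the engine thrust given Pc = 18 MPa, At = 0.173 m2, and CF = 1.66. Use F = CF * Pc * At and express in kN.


F = 1.66 * 18e6 * 0.173 = 5.1692e+06 N = 5169.2 kN

5169.2 kN


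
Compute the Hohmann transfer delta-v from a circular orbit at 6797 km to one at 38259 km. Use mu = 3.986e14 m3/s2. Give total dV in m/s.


V1 = sqrt(mu/r1) = 7657.91 m/s
dV1 = V1*(sqrt(2*r2/(r1+r2)) - 1) = 2321.75 m/s
V2 = sqrt(mu/r2) = 3227.76 m/s
dV2 = V2*(1 - sqrt(2*r1/(r1+r2))) = 1454.8 m/s
Total dV = 3777 m/s

3777 m/s


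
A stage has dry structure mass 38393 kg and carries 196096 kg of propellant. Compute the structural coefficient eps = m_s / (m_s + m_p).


eps = 38393 / (38393 + 196096) = 0.1637

0.1637


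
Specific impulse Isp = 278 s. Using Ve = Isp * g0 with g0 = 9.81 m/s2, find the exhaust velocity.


Ve = Isp * g0 = 278 * 9.81 = 2727.2 m/s

2727.2 m/s


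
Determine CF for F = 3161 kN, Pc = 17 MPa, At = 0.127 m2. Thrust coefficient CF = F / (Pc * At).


CF = 3161000 / (17e6 * 0.127) = 1.46

1.46


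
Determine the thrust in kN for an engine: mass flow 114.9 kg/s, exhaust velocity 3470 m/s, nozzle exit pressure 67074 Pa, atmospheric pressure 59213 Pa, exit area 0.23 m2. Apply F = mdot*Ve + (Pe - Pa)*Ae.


F = 114.9 * 3470 + (67074 - 59213) * 0.23 = 400511.0 N = 400.5 kN

400.5 kN


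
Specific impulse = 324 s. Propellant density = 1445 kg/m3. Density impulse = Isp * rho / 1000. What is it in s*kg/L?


rho*Isp = 324 * 1445 / 1000 = 468 s*kg/L

468 s*kg/L


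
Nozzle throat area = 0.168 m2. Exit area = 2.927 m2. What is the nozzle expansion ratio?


AR = 2.927 / 0.168 = 17.4

17.4


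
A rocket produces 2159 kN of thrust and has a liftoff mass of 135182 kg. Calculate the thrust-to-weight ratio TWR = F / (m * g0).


TWR = 2159000 / (135182 * 9.81) = 1.63

1.63


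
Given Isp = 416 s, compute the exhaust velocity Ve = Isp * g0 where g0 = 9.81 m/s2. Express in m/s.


Ve = Isp * g0 = 416 * 9.81 = 4081.0 m/s

4081.0 m/s


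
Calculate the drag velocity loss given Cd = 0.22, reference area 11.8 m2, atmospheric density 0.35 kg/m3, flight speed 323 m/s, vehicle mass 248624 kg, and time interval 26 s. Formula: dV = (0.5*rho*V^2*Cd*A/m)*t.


D = 0.5 * 0.35 * 323^2 * 0.22 * 11.8 = 47396.66 N
a = 47396.66 / 248624 = 0.1906 m/s2
dV = 0.1906 * 26 = 5.0 m/s

5.0 m/s


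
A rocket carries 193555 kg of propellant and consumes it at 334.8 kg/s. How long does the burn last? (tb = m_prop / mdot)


tb = 193555 / 334.8 = 578.1 s

578.1 s


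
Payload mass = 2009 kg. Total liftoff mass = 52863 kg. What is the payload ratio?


PR = 2009 / 52863 = 0.038

0.038


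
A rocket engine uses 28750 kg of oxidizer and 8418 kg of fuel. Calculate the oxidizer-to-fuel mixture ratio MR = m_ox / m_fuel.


MR = 28750 / 8418 = 3.42

3.42


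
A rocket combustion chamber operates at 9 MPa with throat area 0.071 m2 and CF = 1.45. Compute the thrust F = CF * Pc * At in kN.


F = 1.45 * 9e6 * 0.071 = 926550.0 N = 926.5 kN

926.5 kN


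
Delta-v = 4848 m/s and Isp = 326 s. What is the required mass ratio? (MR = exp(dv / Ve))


Ve = 326 * 9.81 = 3198.06 m/s
MR = exp(4848 / 3198.06) = 4.554

4.554


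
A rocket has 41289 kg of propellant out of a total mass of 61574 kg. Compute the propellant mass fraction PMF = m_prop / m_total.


PMF = 41289 / 61574 = 0.671

0.671


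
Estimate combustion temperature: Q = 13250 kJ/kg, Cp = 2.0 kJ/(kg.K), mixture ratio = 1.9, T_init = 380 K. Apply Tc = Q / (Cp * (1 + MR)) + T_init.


Tc = 13250 / (2.0 * (1 + 1.9)) + 380 = 2664 K

2664 K


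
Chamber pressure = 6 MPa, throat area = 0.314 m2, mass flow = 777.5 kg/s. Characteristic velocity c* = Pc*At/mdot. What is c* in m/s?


c* = 6e6 * 0.314 / 777.5 = 2423 m/s

2423 m/s


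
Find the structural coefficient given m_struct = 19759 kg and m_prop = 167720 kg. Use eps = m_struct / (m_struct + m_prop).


eps = 19759 / (19759 + 167720) = 0.1054

0.1054


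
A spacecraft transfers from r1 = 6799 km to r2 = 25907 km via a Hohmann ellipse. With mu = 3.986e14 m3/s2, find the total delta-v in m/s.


V1 = sqrt(mu/r1) = 7656.78 m/s
dV1 = V1*(sqrt(2*r2/(r1+r2)) - 1) = 1980.53 m/s
V2 = sqrt(mu/r2) = 3922.47 m/s
dV2 = V2*(1 - sqrt(2*r1/(r1+r2))) = 1393.27 m/s
Total dV = 3374 m/s

3374 m/s


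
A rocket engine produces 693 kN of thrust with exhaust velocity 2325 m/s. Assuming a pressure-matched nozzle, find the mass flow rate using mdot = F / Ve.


mdot = F / Ve = 693000 / 2325 = 298.1 kg/s

298.1 kg/s


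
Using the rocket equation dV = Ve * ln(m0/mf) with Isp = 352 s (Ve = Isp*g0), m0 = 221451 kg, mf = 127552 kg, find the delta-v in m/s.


Ve = 352 * 9.81 = 3453.12 m/s
dV = 3453.12 * ln(221451/127552) = 1905 m/s

1905 m/s


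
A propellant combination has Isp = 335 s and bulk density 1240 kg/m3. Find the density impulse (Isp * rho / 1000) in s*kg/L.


rho*Isp = 335 * 1240 / 1000 = 415 s*kg/L

415 s*kg/L


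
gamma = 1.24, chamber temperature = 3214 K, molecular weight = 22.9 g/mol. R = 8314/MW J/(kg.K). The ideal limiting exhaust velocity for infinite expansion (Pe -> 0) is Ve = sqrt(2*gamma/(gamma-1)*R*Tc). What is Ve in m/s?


R = 8314 / 22.9 = 363.06 J/(kg.K)
Ve = sqrt(2 * 1.24 / (1.24 - 1) * 363.06 * 3214) = 3472 m/s

3472 m/s


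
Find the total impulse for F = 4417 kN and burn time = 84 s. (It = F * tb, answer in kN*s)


It = 4417 * 84 = 371028 kN*s

371028 kN*s


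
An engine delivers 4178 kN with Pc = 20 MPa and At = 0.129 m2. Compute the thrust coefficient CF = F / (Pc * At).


CF = 4178000 / (20e6 * 0.129) = 1.62

1.62


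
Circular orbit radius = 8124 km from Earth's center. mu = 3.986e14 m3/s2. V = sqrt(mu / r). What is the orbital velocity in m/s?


V = sqrt(3.986e14 / 8124000) = 7005 m/s

7005 m/s


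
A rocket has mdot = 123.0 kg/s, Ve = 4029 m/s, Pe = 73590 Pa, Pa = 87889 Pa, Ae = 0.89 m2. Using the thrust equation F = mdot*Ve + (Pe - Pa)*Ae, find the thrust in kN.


F = 123.0 * 4029 + (73590 - 87889) * 0.89 = 482841.0 N = 482.8 kN

482.8 kN


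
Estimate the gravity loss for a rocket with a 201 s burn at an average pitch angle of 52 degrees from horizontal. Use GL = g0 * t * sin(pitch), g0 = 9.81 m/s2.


GL = 9.81 * 201 * sin(52 deg) = 1554 m/s

1554 m/s


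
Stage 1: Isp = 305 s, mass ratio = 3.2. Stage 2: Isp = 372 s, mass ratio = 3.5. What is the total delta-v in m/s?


dV1 = 305 * 9.81 * ln(3.2) = 3480.2 m/s
dV2 = 372 * 9.81 * ln(3.5) = 4571.7 m/s
Total dV = 3480.2 + 4571.7 = 8051.9 m/s ~ 8052 m/s

8052 m/s


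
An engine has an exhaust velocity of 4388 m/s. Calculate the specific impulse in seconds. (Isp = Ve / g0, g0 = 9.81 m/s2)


Isp = Ve / g0 = 4388 / 9.81 = 447.3 s

447.3 s


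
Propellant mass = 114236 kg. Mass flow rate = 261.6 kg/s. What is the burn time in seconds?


tb = 114236 / 261.6 = 436.7 s

436.7 s


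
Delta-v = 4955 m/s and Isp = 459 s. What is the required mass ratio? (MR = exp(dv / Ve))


Ve = 459 * 9.81 = 4502.79 m/s
MR = exp(4955 / 4502.79) = 3.005

3.005


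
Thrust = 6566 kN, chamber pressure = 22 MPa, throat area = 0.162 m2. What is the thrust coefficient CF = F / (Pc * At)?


CF = 6566000 / (22e6 * 0.162) = 1.84

1.84


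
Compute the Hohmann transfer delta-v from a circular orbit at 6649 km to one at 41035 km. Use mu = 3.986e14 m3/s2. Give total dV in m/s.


V1 = sqrt(mu/r1) = 7742.67 m/s
dV1 = V1*(sqrt(2*r2/(r1+r2)) - 1) = 2415.06 m/s
V2 = sqrt(mu/r2) = 3116.67 m/s
dV2 = V2*(1 - sqrt(2*r1/(r1+r2))) = 1470.79 m/s
Total dV = 3886 m/s

3886 m/s


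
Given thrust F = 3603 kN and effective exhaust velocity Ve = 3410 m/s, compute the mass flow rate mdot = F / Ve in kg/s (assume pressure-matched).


mdot = F / Ve = 3603000 / 3410 = 1056.6 kg/s

1056.6 kg/s


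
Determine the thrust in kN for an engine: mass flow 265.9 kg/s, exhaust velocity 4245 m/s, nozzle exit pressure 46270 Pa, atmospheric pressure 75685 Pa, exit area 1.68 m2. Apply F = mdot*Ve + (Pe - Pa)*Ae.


F = 265.9 * 4245 + (46270 - 75685) * 1.68 = 1.0793e+06 N = 1079.3 kN

1079.3 kN


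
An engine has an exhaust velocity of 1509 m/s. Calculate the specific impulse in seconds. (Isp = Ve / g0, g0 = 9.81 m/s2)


Isp = Ve / g0 = 1509 / 9.81 = 153.8 s

153.8 s


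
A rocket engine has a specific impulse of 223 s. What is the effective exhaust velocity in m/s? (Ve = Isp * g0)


Ve = Isp * g0 = 223 * 9.81 = 2187.6 m/s

2187.6 m/s


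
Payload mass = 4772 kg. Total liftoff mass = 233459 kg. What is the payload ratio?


PR = 4772 / 233459 = 0.0204

0.0204


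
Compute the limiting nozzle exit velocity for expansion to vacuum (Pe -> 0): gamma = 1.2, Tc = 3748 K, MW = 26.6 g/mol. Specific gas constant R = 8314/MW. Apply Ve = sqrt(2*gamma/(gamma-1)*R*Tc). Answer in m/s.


R = 8314 / 26.6 = 312.56 J/(kg.K)
Ve = sqrt(2 * 1.2 / (1.2 - 1) * 312.56 * 3748) = 3749 m/s

3749 m/s


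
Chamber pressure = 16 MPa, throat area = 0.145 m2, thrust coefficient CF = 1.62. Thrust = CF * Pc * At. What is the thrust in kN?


F = 1.62 * 16e6 * 0.145 = 3.7584e+06 N = 3758.4 kN

3758.4 kN


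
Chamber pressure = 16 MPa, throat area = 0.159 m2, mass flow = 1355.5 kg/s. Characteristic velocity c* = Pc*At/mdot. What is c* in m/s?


c* = 16e6 * 0.159 / 1355.5 = 1877 m/s

1877 m/s


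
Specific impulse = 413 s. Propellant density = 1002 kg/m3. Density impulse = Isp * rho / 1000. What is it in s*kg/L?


rho*Isp = 413 * 1002 / 1000 = 414 s*kg/L

414 s*kg/L


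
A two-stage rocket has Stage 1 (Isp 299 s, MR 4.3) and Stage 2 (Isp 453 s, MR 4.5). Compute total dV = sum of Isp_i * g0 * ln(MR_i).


dV1 = 299 * 9.81 * ln(4.3) = 4278.4 m/s
dV2 = 453 * 9.81 * ln(4.5) = 6684.0 m/s
Total dV = 4278.4 + 6684.0 = 10962.4 m/s ~ 10962 m/s

10962 m/s


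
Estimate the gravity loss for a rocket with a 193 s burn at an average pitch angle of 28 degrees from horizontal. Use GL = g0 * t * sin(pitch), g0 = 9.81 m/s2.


GL = 9.81 * 193 * sin(28 deg) = 889 m/s

889 m/s


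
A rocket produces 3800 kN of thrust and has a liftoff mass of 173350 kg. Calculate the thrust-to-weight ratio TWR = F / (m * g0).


TWR = 3800000 / (173350 * 9.81) = 2.23

2.23


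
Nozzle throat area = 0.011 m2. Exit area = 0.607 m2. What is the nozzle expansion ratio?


AR = 0.607 / 0.011 = 55.2

55.2


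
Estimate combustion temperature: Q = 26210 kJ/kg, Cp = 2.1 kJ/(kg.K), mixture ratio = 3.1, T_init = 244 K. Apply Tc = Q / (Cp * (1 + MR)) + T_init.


Tc = 26210 / (2.1 * (1 + 3.1)) + 244 = 3288 K

3288 K


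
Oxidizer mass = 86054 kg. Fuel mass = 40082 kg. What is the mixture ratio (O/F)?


MR = 86054 / 40082 = 2.15

2.15


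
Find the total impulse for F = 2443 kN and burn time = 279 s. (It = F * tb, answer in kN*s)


It = 2443 * 279 = 681597 kN*s

681597 kN*s


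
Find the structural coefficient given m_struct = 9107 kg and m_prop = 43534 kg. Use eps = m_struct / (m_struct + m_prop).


eps = 9107 / (9107 + 43534) = 0.173

0.173


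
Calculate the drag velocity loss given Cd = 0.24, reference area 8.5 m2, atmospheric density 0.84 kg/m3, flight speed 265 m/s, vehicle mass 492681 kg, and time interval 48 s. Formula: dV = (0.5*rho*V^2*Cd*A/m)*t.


D = 0.5 * 0.84 * 265^2 * 0.24 * 8.5 = 60168.78 N
a = 60168.78 / 492681 = 0.1221 m/s2
dV = 0.1221 * 48 = 5.9 m/s

5.9 m/s


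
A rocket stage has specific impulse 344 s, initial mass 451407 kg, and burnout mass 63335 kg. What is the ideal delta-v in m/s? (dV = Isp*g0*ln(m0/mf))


Ve = 344 * 9.81 = 3374.64 m/s
dV = 3374.64 * ln(451407/63335) = 6628 m/s

6628 m/s


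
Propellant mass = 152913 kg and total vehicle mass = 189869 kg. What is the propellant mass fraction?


PMF = 152913 / 189869 = 0.805

0.805


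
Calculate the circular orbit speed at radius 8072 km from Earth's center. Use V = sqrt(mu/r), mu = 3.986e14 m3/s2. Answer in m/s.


V = sqrt(3.986e14 / 8072000) = 7027 m/s

7027 m/s


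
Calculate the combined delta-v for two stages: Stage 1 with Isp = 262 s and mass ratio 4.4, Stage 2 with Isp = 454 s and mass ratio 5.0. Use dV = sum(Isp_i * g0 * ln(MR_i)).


dV1 = 262 * 9.81 * ln(4.4) = 3808.0 m/s
dV2 = 454 * 9.81 * ln(5.0) = 7168.0 m/s
Total dV = 3808.0 + 7168.0 = 10976.0 m/s ~ 10976 m/s

10976 m/s


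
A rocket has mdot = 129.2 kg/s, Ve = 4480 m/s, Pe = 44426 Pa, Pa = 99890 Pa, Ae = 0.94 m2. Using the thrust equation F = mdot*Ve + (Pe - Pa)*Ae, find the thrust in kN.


F = 129.2 * 4480 + (44426 - 99890) * 0.94 = 526680.0 N = 526.7 kN

526.7 kN


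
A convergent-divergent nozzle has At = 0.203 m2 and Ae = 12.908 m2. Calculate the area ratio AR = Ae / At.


AR = 12.908 / 0.203 = 63.6

63.6


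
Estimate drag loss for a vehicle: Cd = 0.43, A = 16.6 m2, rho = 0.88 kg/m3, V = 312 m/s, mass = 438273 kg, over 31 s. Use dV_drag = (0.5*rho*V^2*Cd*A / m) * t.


D = 0.5 * 0.88 * 312^2 * 0.43 * 16.6 = 305730.25 N
a = 305730.25 / 438273 = 0.6976 m/s2
dV = 0.6976 * 31 = 21.6 m/s

21.6 m/s


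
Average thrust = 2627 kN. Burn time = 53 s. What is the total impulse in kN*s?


It = 2627 * 53 = 139231 kN*s

139231 kN*s


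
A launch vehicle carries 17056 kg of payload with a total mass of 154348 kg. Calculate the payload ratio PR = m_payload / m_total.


PR = 17056 / 154348 = 0.1105

0.1105


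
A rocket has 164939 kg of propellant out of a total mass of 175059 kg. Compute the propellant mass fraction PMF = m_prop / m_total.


PMF = 164939 / 175059 = 0.942

0.942


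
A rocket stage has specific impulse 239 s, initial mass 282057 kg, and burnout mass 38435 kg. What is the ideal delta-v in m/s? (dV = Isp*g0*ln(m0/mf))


Ve = 239 * 9.81 = 2344.59 m/s
dV = 2344.59 * ln(282057/38435) = 4673 m/s

4673 m/s


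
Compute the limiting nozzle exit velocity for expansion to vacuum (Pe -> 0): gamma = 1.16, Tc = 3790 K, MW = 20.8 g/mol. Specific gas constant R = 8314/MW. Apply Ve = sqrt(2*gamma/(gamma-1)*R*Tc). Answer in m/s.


R = 8314 / 20.8 = 399.71 J/(kg.K)
Ve = sqrt(2 * 1.16 / (1.16 - 1) * 399.71 * 3790) = 4687 m/s

4687 m/s


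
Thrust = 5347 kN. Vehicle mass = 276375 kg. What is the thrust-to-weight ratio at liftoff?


TWR = 5347000 / (276375 * 9.81) = 1.97

1.97


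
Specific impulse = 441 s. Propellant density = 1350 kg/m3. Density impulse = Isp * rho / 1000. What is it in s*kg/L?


rho*Isp = 441 * 1350 / 1000 = 595 s*kg/L

595 s*kg/L


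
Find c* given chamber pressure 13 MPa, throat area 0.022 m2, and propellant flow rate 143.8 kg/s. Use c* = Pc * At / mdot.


c* = 13e6 * 0.022 / 143.8 = 1989 m/s

1989 m/s


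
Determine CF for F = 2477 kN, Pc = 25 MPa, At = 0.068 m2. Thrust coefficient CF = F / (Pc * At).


CF = 2477000 / (25e6 * 0.068) = 1.46

1.46


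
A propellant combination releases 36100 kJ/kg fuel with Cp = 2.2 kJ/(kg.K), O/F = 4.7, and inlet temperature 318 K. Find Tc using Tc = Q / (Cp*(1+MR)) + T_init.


Tc = 36100 / (2.2 * (1 + 4.7)) + 318 = 3197 K

3197 K


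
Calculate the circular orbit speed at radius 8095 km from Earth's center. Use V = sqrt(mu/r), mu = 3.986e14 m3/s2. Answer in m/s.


V = sqrt(3.986e14 / 8095000) = 7017 m/s

7017 m/s
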